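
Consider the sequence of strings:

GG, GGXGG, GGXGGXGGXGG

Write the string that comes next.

Each string is two copies of the previous one joined by 'X'.
Doubling GGXGGXGGXGG with 'X' between the halves:

GGXGGXGGXGGXGGXGGXGGXGG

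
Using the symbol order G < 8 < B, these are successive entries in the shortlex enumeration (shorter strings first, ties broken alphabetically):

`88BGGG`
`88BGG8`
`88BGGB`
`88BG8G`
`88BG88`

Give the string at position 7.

88BGBG

Advancing 2 positions from 88BG88 through 88BG88 → 88BG8B reaches term 7.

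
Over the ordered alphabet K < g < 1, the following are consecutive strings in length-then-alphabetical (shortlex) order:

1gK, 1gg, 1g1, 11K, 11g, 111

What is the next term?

111 is the last string of length 3, so the next is the first of length 4: K repeated 4 times.

KKKK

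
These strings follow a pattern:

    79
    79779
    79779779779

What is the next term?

Each string is two copies of the previous one joined by '7'.
Doubling 79779779779 with '7' between the halves:

79779779779779779779779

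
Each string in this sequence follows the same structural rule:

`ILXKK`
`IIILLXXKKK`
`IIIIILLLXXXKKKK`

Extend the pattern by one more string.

IIIIIIILLLLXXXXKKKKK

Term n consists of 2n-1 I's, followed by n L's, followed by n X's, followed by n+1 K's (n = 1, 2, …).
At n = 4 the blocks have lengths 7, 4, 4, 5.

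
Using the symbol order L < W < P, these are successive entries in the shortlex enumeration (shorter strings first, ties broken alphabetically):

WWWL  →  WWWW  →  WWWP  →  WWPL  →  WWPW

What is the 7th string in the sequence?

WPLL

Stepping forward 2 times from WWPW: WWPW → WWPP, then the target.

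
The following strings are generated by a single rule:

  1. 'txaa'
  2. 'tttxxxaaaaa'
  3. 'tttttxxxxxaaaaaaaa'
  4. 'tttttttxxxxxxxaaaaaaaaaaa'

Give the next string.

Term n consists of 2n-1 t's, followed by 2n-1 x's, followed by 3n-1 a's (n = 1, 2, …).
Setting n = 5 gives 9, 9, 14 characters in each block.

tttttttttxxxxxxxxxaaaaaaaaaaaaaa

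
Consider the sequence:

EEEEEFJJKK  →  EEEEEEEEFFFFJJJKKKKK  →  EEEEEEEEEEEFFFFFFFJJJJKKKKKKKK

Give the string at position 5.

Reading off run lengths: E runs 5, 8, 11; F runs 1, 4, 7; J runs 2, 3, 4; K runs 2, 5, 8 — each is linear in n (n = 1, 2, …).
For term 5, n = 5, so the run lengths are 17, 13, 6, 14.

EEEEEEEEEEEEEEEEEFFFFFFFFFFFFFJJJJJJKKKKKKKKKKKKKK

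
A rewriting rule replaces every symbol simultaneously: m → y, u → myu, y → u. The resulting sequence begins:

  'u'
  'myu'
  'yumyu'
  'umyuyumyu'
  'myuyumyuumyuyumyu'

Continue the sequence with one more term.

Rewriting the 17 symbols of myuyumyuumyuyumyu one by one yields y u myu u myu y u myu myu y u myu u myu y u myu; concatenated:

yumyuumyuyumyumyuyumyuumyuyumyu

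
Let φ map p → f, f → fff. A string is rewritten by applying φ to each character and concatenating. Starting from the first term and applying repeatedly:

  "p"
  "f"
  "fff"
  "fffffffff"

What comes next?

Expanding fffffffff: f→fff, f→fff, f→fff, f→fff, f→fff, f→fff, f→fff, f→fff, f→fff. Concatenated: fff fff fff fff fff fff fff fff fff.

fffffffffffffffffffffffffff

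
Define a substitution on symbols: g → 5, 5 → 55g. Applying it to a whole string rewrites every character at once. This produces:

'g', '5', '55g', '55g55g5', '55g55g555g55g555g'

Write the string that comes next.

55g55g555g55g555g55g55g555g55g555g55g55g5

φ(55g55g555g55g555g) expands symbol-by-symbol to 55g 55g 5 55g 55g 5 55g 55g 55g 5 55g 55g 5 55g 55g 55g 5; joining the 17 pieces gives the next term.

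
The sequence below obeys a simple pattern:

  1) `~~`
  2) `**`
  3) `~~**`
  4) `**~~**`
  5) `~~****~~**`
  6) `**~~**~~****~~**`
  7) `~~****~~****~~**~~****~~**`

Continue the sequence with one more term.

Each term (from the third on) is the two preceding terms concatenated in order: term 3 = ~~·** = ~~**.
So term 8 is **~~**~~****~~**·~~****~~****~~**~~****~~**.

**~~**~~****~~**~~****~~****~~**~~****~~**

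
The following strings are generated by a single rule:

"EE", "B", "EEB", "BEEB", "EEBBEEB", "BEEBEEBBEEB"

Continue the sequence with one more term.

EEBBEEBBEEBEEBBEEB

Each term (from the third on) is the two preceding terms concatenated in order: term 3 = EE·B = EEB.
Continuing: EEBBEEB · BEEBEEBBEEB gives term 7.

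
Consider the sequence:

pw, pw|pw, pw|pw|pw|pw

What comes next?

s(k+1) = s(k)·|·s(k) — each term doubles the last with '|' between the halves.
So the next term is two copies of pw|pw|pw|pw with '|' between the halves.

pw|pw|pw|pw|pw|pw|pw|pw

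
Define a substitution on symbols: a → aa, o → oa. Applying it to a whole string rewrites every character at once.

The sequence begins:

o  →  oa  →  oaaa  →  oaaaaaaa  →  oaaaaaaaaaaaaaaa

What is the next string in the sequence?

oaaaaaaaaaaaaaaaaaaaaaaaaaaaaaaa

φ(oaaaaaaaaaaaaaaa) expands symbol-by-symbol to oa aa aa aa aa aa aa aa aa aa aa aa aa aa aa aa; joining the 16 pieces gives the next term.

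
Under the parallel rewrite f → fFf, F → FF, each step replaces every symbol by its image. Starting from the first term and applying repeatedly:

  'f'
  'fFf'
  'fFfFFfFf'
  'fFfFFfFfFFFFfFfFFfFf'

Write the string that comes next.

Rewriting the 20 symbols of fFfFFfFfFFFFfFfFFfFf one by one yields fFf FF fFf FF FF fFf FF fFf FF FF FF FF fFf FF fFf FF FF fFf FF fFf; concatenated:

fFfFFfFfFFFFfFfFFfFfFFFFFFFFfFfFFfFfFFFFfFfFFfFf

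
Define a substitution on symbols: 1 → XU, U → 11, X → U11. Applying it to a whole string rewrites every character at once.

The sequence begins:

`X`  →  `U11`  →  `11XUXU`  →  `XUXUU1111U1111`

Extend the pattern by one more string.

Applying the rule to each of the 14 symbols of XUXUU1111U1111 gives the pieces U11 11 U11 11 11 XU XU XU XU 11 XU XU XU XU, which concatenate to the answer.

U1111U111111XUXUXUXU11XUXUXUXU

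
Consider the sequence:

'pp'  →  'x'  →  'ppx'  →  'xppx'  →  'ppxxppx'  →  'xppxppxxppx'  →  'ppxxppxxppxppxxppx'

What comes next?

xppxppxxppxppxxppxxppxppxxppx

This is a Fibonacci-style word recurrence s(k) = s(k−2)·s(k−1): e.g. pp·x = ppx.
So term 8 is xppxppxxppx·ppxxppxxppxppxxppx.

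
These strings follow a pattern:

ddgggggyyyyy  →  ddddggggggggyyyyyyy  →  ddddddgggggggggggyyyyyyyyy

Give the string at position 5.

ddddddddddgggggggggggggggggyyyyyyyyyyyyy

Each string has the form d^{2n-2} g^{3n-1} y^{2n+1}, where the shown terms are n = 2, 3, 4.
At n = 6 the blocks have lengths 10, 17, 13.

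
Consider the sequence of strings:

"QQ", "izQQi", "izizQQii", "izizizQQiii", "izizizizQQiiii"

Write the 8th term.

izizizizizizizQQiiiiiii

s(k+1) = iz·s(k)·i, so each term gains iz as a prefix and i as a suffix.
From izizizizQQiiii, 3 further steps: izizizizQQiiii → izizizizizQQiiiii → izizizizizizQQiiiiii → (answer).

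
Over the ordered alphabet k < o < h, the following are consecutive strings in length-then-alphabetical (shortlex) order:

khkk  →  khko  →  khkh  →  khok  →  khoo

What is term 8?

Stepping forward 3 times from khoo: khoo → khoh → khhk, then the target.

khho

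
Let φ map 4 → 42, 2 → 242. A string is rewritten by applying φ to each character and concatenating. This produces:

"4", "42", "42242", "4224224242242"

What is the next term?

Rewriting the 13 symbols of 4224224242242 one by one yields 42 242 242 42 242 242 42 242 42 242 242 42 242; concatenated:

4224224242242242422424224224242242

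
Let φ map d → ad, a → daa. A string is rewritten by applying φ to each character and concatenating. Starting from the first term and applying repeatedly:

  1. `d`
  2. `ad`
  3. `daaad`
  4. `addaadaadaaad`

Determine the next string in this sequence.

daaadaddaadaaaddaadaaaddaadaadaaad

φ(addaadaadaaad) expands symbol-by-symbol to daa ad ad daa daa ad daa daa ad daa daa daa ad; joining the 13 pieces gives the next term.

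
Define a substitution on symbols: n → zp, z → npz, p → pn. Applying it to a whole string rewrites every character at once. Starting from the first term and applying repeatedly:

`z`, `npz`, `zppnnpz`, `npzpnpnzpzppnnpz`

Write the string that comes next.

zppnnpzpnzppnzpnpzpnnpzpnpnzpzppnnpz

φ(npzpnpnzpzppnnpz) expands symbol-by-symbol to zp pn npz pn zp pn zp npz pn npz pn pn zp zp pn npz; joining the 16 pieces gives the next term.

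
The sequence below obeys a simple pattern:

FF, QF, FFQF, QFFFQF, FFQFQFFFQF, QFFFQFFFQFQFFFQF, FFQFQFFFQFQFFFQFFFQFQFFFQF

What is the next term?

QFFFQFFFQFQFFFQFFFQFQFFFQFQFFFQFFFQFQFFFQF

Each term (from the third on) is the two preceding terms concatenated in order: term 3 = FF·QF = FFQF.
So term 8 is QFFFQFFFQFQFFFQF·FFQFQFFFQFQFFFQFFFQFQFFFQF.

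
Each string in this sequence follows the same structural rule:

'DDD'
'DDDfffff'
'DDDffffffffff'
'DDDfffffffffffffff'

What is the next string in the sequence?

Every step adds fffff to the end: s(k+1) = s(k)·fffff.
Applying this once more to DDDfffffffffffffff:

DDDffffffffffffffffffff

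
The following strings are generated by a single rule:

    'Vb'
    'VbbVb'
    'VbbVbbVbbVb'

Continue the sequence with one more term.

Each string is two copies of the previous one joined by 'b'.
One more doubling of VbbVbbVbbVb gives the answer.

VbbVbbVbbVbbVbbVbbVbbVb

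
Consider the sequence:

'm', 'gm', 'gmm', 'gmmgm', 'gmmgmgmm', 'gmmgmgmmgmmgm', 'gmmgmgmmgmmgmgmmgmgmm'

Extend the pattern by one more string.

This is a Fibonacci-style word recurrence s(k) = s(k−1)·s(k−2): e.g. gm·m = gmm.
Continuing: gmmgmgmmgmmgmgmmgmgmm · gmmgmgmmgmmgm gives term 8.

gmmgmgmmgmmgmgmmgmgmmgmmgmgmmgmmgm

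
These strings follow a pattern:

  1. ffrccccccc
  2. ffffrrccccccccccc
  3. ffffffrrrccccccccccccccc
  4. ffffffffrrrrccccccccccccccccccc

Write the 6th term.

Term n consists of 2n f's, followed by n r's, followed by 4n+3 c's (n = 1, 2, …).
Setting n = 6 gives 12, 6, 27 characters in each block.

ffffffffffffrrrrrrccccccccccccccccccccccccccc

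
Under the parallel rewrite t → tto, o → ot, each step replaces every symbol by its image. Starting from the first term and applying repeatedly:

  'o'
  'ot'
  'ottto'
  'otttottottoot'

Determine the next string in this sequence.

Replace each of the 13 characters of otttottottoot in place — ot tto tto tto ot tto tto ot tto tto ot ot tto — and concatenate.

otttottottootttottootttottootottto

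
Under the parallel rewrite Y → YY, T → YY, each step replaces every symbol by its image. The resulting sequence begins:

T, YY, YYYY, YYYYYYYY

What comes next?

Rewriting each symbol of YYYYYYYY: Y→YY, Y→YY, Y→YY, Y→YY, Y→YY, Y→YY, Y→YY, Y→YY, which concatenates to YY YY YY YY YY YY YY YY.

YYYYYYYYYYYYYYYY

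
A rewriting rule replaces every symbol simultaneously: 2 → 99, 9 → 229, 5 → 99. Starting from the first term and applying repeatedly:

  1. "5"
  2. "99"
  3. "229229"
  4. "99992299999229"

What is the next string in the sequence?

Rewriting the 14 symbols of 99992299999229 one by one yields 229 229 229 229 99 99 229 229 229 229 229 99 99 229; concatenated:

22922922922999992292292292292299999229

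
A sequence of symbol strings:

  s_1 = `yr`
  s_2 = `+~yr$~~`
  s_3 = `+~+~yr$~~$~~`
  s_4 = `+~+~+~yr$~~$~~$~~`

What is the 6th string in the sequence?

+~+~+~+~+~yr$~~$~~$~~$~~$~~

Every step adds +~ to the front and $~~ to the end of the previous string.
From +~+~+~yr$~~$~~$~~, 2 further steps: +~+~+~yr$~~$~~$~~ → +~+~+~+~yr$~~$~~$~~$~~ → (answer).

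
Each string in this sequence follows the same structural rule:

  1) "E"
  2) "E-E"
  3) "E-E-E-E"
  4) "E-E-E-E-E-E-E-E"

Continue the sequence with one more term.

E-E-E-E-E-E-E-E-E-E-E-E-E-E-E-E

Each string is two copies of the previous one joined by '-'.
So the next term is two copies of E-E-E-E-E-E-E-E with '-' between the halves.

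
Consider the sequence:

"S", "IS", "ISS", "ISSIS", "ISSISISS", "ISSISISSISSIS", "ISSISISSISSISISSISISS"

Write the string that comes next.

ISSISISSISSISISSISISSISSISISSISSIS

Each term (from the third on) is the previous term followed by the one before it: term 3 = IS·S = ISS.
Continuing: ISSISISSISSISISSISISS · ISSISISSISSIS gives term 8.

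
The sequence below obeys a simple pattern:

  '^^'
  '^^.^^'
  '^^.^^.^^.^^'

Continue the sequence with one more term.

^^.^^.^^.^^.^^.^^.^^.^^

Every step duplicates the string with '.' between the halves.
One more doubling of ^^.^^.^^.^^ gives the answer.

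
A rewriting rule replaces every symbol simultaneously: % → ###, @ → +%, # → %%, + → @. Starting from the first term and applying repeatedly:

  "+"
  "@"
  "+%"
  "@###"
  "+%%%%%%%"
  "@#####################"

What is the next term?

+%%%%%%%%%%%%%%%%%%%%%%%%%%%%%%%%%%%%%%%%%%%

Applying the rule to each of the 22 symbols of @##################### gives the pieces +% %% %% %% %% %% %% %% %% %% %% %% %% %% %% %% %% %% %% %% %% %%, which concatenate to the answer.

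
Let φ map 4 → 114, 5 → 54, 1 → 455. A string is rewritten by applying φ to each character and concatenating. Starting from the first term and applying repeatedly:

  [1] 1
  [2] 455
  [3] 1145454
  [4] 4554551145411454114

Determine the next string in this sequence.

114545411454544554551145411445545511454114455455114

Applying the rule to each of the 19 symbols of 4554551145411454114 gives the pieces 114 54 54 114 54 54 455 455 114 54 114 455 455 114 54 114 455 455 114, which concatenate to the answer.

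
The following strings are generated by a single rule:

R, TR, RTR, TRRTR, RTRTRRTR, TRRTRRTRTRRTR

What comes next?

From term 3 onward, concatenate the second-to-last term with the last: R·TR = RTR, TR·RTR = TRRTR, …
The next term joins RTRTRRTR and TRRTRRTRTRRTR.

RTRTRRTRTRRTRRTRTRRTR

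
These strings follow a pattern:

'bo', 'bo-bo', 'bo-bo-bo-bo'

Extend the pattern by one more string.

Each string is two copies of the previous one joined by '-'.
So the next term is two copies of bo-bo-bo-bo with '-' between the halves.

bo-bo-bo-bo-bo-bo-bo-bo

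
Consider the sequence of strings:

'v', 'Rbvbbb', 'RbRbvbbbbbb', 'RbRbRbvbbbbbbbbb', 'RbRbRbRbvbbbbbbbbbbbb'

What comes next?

s(k+1) = Rb·s(k)·bbb, so each term gains Rb as a prefix and bbb as a suffix.
Applying this once more to RbRbRbRbvbbbbbbbbbbbb:

RbRbRbRbRbvbbbbbbbbbbbbbbb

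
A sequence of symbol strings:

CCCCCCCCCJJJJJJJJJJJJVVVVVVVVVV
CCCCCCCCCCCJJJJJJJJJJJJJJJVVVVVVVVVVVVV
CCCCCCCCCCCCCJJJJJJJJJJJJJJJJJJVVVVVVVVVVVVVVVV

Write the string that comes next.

Reading off run lengths: C runs 9, 11, 13; J runs 12, 15, 18; V runs 10, 13, 16 — each is linear in n, where the shown terms are n = 3, 4, 5.
For the next term, n = 6, so the run lengths are 15, 21, 19.

CCCCCCCCCCCCCCCJJJJJJJJJJJJJJJJJJJJJVVVVVVVVVVVVVVVVVVV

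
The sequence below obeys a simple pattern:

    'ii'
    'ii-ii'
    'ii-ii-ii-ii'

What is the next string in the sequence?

Each string is two copies of the previous one joined by '-'.
So the next term is two copies of ii-ii-ii-ii with '-' between the halves.

ii-ii-ii-ii-ii-ii-ii-ii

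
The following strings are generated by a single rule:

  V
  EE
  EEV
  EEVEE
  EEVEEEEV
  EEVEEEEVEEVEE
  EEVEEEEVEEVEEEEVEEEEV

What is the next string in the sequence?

EEVEEEEVEEVEEEEVEEEEVEEVEEEEVEEVEE

Each term (from the third on) is the previous term followed by the one before it: term 3 = EE·V = EEV.
So term 8 is EEVEEEEVEEVEEEEVEEEEV·EEVEEEEVEEVEE.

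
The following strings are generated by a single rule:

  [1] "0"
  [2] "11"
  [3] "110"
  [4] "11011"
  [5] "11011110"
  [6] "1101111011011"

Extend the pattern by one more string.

110111101101111011110

Each term (from the third on) is the previous term followed by the one before it: term 3 = 11·0 = 110.
Continuing: 1101111011011 · 11011110 gives term 7.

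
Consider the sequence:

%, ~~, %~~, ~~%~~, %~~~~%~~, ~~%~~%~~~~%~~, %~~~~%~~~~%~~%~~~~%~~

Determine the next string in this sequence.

~~%~~%~~~~%~~%~~~~%~~~~%~~%~~~~%~~

This is a Fibonacci-style word recurrence s(k) = s(k−2)·s(k−1): e.g. %·~~ = %~~.
The next term joins ~~%~~%~~~~%~~ and %~~~~%~~~~%~~%~~~~%~~.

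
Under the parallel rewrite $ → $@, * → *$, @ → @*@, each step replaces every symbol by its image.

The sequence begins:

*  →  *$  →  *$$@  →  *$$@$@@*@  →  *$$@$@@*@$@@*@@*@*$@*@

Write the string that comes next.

*$$@$@@*@$@@*@@*@*$@*@$@@*@@*@*$@*@@*@*$@*@*$$@@*@*$@*@

φ(*$$@$@@*@$@@*@@*@*$@*@) expands symbol-by-symbol to *$ $@ $@ @*@ $@ @*@ @*@ *$ @*@ $@ @*@ @*@ *$ @*@ @*@ *$ @*@ *$ $@ @*@ *$ @*@; joining the 22 pieces gives the next term.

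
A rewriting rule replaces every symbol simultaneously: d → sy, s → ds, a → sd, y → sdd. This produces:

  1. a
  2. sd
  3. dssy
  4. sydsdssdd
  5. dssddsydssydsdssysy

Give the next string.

Applying the rule to each of the 19 symbols of dssddsydssydsdssysy gives the pieces sy ds ds sy sy ds sdd sy ds ds sdd sy ds sy ds ds sdd ds sdd, which concatenate to the answer.

sydsdssysydssddsydsdssddsydssydsdssdddssdd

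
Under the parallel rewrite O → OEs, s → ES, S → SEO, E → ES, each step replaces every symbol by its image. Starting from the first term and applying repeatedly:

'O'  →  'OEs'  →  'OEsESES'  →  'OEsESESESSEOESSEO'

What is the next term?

Rewriting the 17 symbols of OEsESESESSEOESSEO one by one yields OEs ES ES ES SEO ES SEO ES SEO SEO ES OEs ES SEO SEO ES OEs; concatenated:

OEsESESESSEOESSEOESSEOSEOESOEsESSEOSEOESOEs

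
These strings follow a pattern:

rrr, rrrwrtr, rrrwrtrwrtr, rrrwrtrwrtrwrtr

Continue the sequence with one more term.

The strings grow by a fixed suffix wrtr each time.
So the next term is rrrwrtrwrtrwrtr·wrtr.

rrrwrtrwrtrwrtrwrtr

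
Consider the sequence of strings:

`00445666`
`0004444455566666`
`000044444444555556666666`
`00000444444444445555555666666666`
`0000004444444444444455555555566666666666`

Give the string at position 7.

The n-th term is n+1 0's then 3n-1 4's then 2n-1 5's then 2n+1 6's (n = 1, 2, …).
Setting n = 7 gives 8, 20, 13, 15 characters in each block.

00000000444444444444444444445555555555555666666666666666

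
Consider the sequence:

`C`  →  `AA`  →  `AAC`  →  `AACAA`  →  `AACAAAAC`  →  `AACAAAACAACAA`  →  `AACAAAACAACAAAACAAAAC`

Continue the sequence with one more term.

AACAAAACAACAAAACAAAACAACAAAACAACAA

From term 3 onward, concatenate the last term with the second-to-last: AA·C = AAC, AAC·AA = AACAA, …
The next term joins AACAAAACAACAAAACAAAAC and AACAAAACAACAA.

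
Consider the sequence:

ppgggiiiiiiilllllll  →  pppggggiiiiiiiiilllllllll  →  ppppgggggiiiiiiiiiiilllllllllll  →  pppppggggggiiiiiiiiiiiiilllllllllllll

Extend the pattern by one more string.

Reading off run lengths: p runs 2, 3, 4, 5; g runs 3, 4, 5, 6; i runs 7, 9, 11, 13; l runs 7, 9, 11, 13 — each is linear in n, where the shown terms are n = 3, 4, 5, 6.
At n = 7 the blocks have lengths 6, 7, 15, 15.

ppppppgggggggiiiiiiiiiiiiiiilllllllllllllll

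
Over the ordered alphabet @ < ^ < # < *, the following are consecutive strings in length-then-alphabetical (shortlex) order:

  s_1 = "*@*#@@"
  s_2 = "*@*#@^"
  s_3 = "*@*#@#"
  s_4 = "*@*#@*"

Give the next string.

Find the rightmost character of *@*#@* below *, bump it to the next letter, and reset everything to its right to @.

*@*#^@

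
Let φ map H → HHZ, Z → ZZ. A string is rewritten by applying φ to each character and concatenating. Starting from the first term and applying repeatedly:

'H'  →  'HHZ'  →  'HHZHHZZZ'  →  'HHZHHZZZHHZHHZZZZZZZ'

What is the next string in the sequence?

φ(HHZHHZZZHHZHHZZZZZZZ) expands symbol-by-symbol to HHZ HHZ ZZ HHZ HHZ ZZ ZZ ZZ HHZ HHZ ZZ HHZ HHZ ZZ ZZ ZZ ZZ ZZ ZZ ZZ; joining the 20 pieces gives the next term.

HHZHHZZZHHZHHZZZZZZZHHZHHZZZHHZHHZZZZZZZZZZZZZZZ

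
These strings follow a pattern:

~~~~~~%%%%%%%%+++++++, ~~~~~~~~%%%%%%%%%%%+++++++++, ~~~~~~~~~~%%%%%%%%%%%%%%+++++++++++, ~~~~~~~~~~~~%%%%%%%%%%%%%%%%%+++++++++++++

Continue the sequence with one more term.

~~~~~~~~~~~~~~%%%%%%%%%%%%%%%%%%%%+++++++++++++++

Each string has the form ~^{2n} %^{3n-1} +^{2n+1}, where the shown terms are n = 3, 4, 5, 6.
Setting n = 7 gives 14, 20, 15 characters in each block.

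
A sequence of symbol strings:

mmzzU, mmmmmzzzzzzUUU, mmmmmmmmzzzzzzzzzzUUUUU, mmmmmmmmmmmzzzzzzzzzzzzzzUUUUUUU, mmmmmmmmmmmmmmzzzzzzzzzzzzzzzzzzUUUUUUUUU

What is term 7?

Term n consists of 3n-1 m's, followed by 4n-2 z's, followed by 2n-1 U's (n = 1, 2, …).
At n = 7 the blocks have lengths 20, 26, 13.

mmmmmmmmmmmmmmmmmmmmzzzzzzzzzzzzzzzzzzzzzzzzzzUUUUUUUUUUUUU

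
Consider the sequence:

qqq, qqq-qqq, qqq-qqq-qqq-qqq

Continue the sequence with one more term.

Every step duplicates the string with '-' between the halves.
So the next term is two copies of qqq-qqq-qqq-qqq with '-' between the halves.

qqq-qqq-qqq-qqq-qqq-qqq-qqq-qqq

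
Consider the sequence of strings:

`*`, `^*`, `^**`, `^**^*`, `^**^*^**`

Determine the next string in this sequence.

^**^*^**^**^*

From term 3 onward, concatenate the last term with the second-to-last: ^*·* = ^**, ^**·^* = ^**^*, …
So term 6 is ^**^*^**·^**^*.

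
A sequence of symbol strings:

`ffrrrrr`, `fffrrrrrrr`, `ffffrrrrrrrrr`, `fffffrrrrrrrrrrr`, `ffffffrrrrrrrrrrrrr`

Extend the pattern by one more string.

fffffffrrrrrrrrrrrrrrr

The n-th term is n f's then 2n+1 r's, where the shown terms are n = 2, 3, 4, 5, 6.
At n = 7 the blocks have lengths 7, 15.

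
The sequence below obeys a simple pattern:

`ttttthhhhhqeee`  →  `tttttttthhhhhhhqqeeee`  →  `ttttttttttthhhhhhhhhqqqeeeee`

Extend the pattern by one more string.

Term n consists of 3n-1 t's, followed by 2n+1 h's, followed by n-1 q's, followed by n+1 e's, where the shown terms are n = 2, 3, 4.
For the next term, n = 5, so the run lengths are 14, 11, 4, 6.

tttttttttttttthhhhhhhhhhhqqqqeeeeee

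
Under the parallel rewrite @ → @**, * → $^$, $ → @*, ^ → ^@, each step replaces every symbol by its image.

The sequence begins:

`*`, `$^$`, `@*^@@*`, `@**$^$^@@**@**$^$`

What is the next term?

φ(@**$^$^@@**@**$^$) expands symbol-by-symbol to @** $^$ $^$ @* ^@ @* ^@ @** @** $^$ $^$ @** $^$ $^$ @* ^@ @*; joining the 17 pieces gives the next term.

@**$^$$^$@*^@@*^@@**@**$^$$^$@**$^$$^$@*^@@*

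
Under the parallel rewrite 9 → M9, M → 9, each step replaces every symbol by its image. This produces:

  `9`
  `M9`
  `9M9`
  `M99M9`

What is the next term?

9M9M99M9

Apply φ to M99M9 symbol by symbol: M→9, 9→M9, 9→M9, M→9, 9→M9; joined: 9 M9 M9 9 M9.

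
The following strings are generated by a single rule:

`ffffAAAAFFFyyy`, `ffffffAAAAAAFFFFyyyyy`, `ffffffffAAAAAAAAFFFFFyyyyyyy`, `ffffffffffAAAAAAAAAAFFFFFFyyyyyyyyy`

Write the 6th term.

Reading off run lengths: f runs 4, 6, 8, 10; A runs 4, 6, 8, 10; F runs 3, 4, 5, 6; y runs 3, 5, 7, 9 — each is linear in n (n = 1, 2, …).
At n = 6 the blocks have lengths 14, 14, 8, 13.

ffffffffffffffAAAAAAAAAAAAAAFFFFFFFFyyyyyyyyyyyyy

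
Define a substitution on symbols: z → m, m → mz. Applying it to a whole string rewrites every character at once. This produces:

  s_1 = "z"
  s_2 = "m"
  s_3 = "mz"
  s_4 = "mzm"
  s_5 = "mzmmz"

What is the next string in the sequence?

mzmmzmzm

Expanding mzmmz: m→mz, z→m, m→mz, m→mz, z→m. Concatenated: mz m mz mz m.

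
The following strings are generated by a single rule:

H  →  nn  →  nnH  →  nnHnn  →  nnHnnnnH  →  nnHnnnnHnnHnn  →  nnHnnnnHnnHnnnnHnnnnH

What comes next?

This is a Fibonacci-style word recurrence s(k) = s(k−1)·s(k−2): e.g. nn·H = nnH.
Continuing: nnHnnnnHnnHnnnnHnnnnH · nnHnnnnHnnHnn gives term 8.

nnHnnnnHnnHnnnnHnnnnHnnHnnnnHnnHnn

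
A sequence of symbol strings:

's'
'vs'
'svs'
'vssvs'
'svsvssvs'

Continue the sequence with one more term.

From term 3 onward, concatenate the second-to-last term with the last: s·vs = svs, vs·svs = vssvs, …
The next term joins vssvs and svsvssvs.

vssvssvsvssvs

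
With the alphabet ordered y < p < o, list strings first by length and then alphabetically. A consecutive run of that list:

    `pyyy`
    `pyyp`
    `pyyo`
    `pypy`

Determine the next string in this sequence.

Treat pypy as a base-3 numeral over the given alphabet and add one, carrying through any trailing o's.

pypp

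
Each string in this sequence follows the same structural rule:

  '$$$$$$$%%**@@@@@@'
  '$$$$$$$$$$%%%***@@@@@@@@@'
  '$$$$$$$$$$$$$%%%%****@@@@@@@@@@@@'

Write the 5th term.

Term n consists of 3n+1 $'s, followed by n %'s, followed by n *'s, followed by 3n @'s, where the shown terms are n = 2, 3, 4.
Setting n = 6 gives 19, 6, 6, 18 characters in each block.

$$$$$$$$$$$$$$$$$$$%%%%%%******@@@@@@@@@@@@@@@@@@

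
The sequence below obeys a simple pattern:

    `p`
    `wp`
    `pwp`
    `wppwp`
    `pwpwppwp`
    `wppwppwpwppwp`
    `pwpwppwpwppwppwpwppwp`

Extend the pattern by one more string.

wppwppwpwppwppwpwppwpwppwppwpwppwp

Each term (from the third on) is the two preceding terms concatenated in order: term 3 = p·wp = pwp.
The next term joins wppwppwpwppwp and pwpwppwpwppwppwpwppwp.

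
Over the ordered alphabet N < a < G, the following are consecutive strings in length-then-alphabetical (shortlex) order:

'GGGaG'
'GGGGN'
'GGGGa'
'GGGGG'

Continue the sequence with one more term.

After GGGGG the length-5 strings are exhausted; the first length-6 string is 6 copies of N.

NNNNNN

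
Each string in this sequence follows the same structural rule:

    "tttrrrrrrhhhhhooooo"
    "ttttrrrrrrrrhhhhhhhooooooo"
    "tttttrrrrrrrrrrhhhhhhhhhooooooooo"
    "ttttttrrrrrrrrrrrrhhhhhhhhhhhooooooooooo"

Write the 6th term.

The n-th term is n+1 t's then 2n+2 r's then 2n+1 h's then 2n+1 o's, where the shown terms are n = 2, 3, 4, 5.
Setting n = 7 gives 8, 16, 15, 15 characters in each block.

ttttttttrrrrrrrrrrrrrrrrhhhhhhhhhhhhhhhooooooooooooooo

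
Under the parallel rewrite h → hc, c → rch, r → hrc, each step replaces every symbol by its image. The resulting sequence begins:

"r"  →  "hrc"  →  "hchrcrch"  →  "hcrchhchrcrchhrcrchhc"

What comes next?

hcrchhrcrchhchcrchhchrcrchhrcrchhchchrcrchhrcrchhchcrch

Replace each of the 21 characters of hcrchhchrcrchhrcrchhc in place — hc rch hrc rch hc hc rch hc hrc rch hrc rch hc hc hrc rch hrc rch hc hc rch — and concatenate.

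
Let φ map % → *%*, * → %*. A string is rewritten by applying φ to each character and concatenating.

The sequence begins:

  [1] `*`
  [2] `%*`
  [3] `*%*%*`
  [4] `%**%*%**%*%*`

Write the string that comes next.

*%*%*%**%*%**%*%*%**%*%**%*%*

Expanding %**%*%**%*%*: %→*%*, *→%*, *→%*, %→*%*, *→%*, %→*%*, *→%*, *→%*, %→*%*, *→%*, %→*%*, *→%*. Concatenated: *%* %* %* *%* %* *%* %* %* *%* %* *%* %*.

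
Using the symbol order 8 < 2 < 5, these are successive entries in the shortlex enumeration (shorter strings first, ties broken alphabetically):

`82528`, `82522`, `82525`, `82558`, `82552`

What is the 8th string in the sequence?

85882

Advancing 3 positions from 82552 through 82552 → 82555 → 85888 reaches term 8.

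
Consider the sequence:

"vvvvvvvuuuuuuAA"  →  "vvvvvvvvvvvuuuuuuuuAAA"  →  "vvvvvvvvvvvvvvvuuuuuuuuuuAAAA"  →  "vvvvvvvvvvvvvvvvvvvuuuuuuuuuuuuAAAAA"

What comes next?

The n-th term is 4n-1 v's then 2n+2 u's then n A's, where the shown terms are n = 2, 3, 4, 5.
At n = 6 the blocks have lengths 23, 14, 6.

vvvvvvvvvvvvvvvvvvvvvvvuuuuuuuuuuuuuuAAAAAA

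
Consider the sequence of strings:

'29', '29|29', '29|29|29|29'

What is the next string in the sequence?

Every step duplicates the string with '|' between the halves.
Doubling 29|29|29|29 with '|' between the halves:

29|29|29|29|29|29|29|29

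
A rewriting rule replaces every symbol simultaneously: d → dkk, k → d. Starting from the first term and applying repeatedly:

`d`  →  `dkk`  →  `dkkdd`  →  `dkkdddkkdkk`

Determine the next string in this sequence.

Apply φ to dkkdddkkdkk symbol by symbol: d→dkk, k→d, k→d, d→dkk, d→dkk, d→dkk, k→d, k→d, d→dkk, k→d, k→d; joined: dkk d d dkk dkk dkk d d dkk d d.

dkkdddkkdkkdkkdddkkdd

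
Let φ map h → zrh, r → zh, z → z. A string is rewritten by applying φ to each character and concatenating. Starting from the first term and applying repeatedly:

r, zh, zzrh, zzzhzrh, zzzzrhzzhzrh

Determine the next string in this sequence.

Apply φ to zzzzrhzzhzrh symbol by symbol: z→z, z→z, z→z, z→z, r→zh, h→zrh, z→z, z→z, h→zrh, z→z, r→zh, h→zrh; joined: z z z z zh zrh z z zrh z zh zrh.

zzzzzhzrhzzzrhzzhzrh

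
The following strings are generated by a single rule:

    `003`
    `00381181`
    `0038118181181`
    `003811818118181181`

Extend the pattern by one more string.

Every step adds 81181 to the end: s(k+1) = s(k)·81181.
Applying this once more to 003811818118181181:

00381181811818118181181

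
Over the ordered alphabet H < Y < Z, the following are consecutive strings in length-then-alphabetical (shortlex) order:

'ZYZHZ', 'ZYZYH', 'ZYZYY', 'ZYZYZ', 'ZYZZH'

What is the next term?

ZYZZY

Find the rightmost character of ZYZZH below Z, bump it to the next letter, and reset everything to its right to H.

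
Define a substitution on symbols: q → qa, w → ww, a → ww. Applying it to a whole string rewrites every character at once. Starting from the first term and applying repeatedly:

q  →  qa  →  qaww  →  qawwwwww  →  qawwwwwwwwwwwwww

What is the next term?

φ(qawwwwwwwwwwwwww) expands symbol-by-symbol to qa ww ww ww ww ww ww ww ww ww ww ww ww ww ww ww; joining the 16 pieces gives the next term.

qawwwwwwwwwwwwwwwwwwwwwwwwwwwwww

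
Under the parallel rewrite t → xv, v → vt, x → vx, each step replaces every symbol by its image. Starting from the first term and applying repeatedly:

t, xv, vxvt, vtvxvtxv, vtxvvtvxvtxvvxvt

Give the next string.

Rewriting the 16 symbols of vtxvvtvxvtxvvxvt one by one yields vt xv vx vt vt xv vt vx vt xv vx vt vt vx vt xv; concatenated:

vtxvvxvtvtxvvtvxvtxvvxvtvtvxvtxv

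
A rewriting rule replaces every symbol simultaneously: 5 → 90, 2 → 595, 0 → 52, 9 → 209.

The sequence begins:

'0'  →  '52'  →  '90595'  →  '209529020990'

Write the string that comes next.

Apply φ to 209529020990 symbol by symbol: 2→595, 0→52, 9→209, 5→90, 2→595, 9→209, 0→52, 2→595, 0→52, 9→209, 9→209, 0→52; joined: 595 52 209 90 595 209 52 595 52 209 209 52.

5955220990595209525955220920952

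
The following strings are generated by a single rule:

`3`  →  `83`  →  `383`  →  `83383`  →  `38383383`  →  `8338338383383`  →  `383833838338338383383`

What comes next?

Each term (from the third on) is the two preceding terms concatenated in order: term 3 = 3·83 = 383.
The next term joins 8338338383383 and 383833838338338383383.

8338338383383383833838338338383383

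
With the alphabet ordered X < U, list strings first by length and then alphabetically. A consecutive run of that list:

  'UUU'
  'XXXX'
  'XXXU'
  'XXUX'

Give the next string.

Treat XXUX as a base-2 numeral over the given alphabet and add one, carrying through any trailing U's.

XXUU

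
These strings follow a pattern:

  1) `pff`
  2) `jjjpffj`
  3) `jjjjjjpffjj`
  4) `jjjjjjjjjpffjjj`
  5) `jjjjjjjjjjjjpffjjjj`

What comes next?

jjjjjjjjjjjjjjjpffjjjjj

Every step adds jjj to the front and j to the end of the previous string.
So the next term is jjj·jjjjjjjjjjjjpffjjjj·j.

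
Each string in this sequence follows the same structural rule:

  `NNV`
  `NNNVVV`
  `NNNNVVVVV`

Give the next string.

Each string has the form N^{n+1} V^{2n-1} (n = 1, 2, …).
For the next term, n = 4, so the run lengths are 5, 7.

NNNNNVVVVVVV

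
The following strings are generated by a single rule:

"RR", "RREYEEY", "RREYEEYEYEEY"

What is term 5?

RREYEEYEYEEYEYEEYEYEEY

Every step adds EYEEY to the end: s(k+1) = s(k)·EYEEY.
From RREYEEYEYEEY, 2 further steps: RREYEEYEYEEY → RREYEEYEYEEYEYEEY → (answer).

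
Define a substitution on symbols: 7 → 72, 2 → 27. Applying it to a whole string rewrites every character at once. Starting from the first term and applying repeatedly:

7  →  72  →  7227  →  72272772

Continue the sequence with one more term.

Apply φ to 72272772 symbol by symbol: 7→72, 2→27, 2→27, 7→72, 2→27, 7→72, 7→72, 2→27; joined: 72 27 27 72 27 72 72 27.

7227277227727227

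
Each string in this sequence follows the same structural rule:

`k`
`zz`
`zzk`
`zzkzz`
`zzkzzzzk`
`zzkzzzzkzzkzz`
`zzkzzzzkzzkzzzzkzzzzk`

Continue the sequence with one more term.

From term 3 onward, concatenate the last term with the second-to-last: zz·k = zzk, zzk·zz = zzkzz, …
The next term joins zzkzzzzkzzkzzzzkzzzzk and zzkzzzzkzzkzz.

zzkzzzzkzzkzzzzkzzzzkzzkzzzzkzzkzz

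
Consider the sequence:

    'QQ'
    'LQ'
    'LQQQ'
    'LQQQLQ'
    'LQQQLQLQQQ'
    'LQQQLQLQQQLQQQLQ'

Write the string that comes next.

From term 3 onward, concatenate the last term with the second-to-last: LQ·QQ = LQQQ, LQQQ·LQ = LQQQLQ, …
So term 7 is LQQQLQLQQQLQQQLQ·LQQQLQLQQQ.

LQQQLQLQQQLQQQLQLQQQLQLQQQ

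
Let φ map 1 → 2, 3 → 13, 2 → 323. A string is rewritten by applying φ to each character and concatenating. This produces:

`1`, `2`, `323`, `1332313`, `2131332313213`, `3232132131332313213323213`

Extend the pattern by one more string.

φ(3232132131332313213323213) expands symbol-by-symbol to 13 323 13 323 2 13 323 2 13 2 13 13 323 13 2 13 323 2 13 13 323 13 323 2 13; joining the 25 pieces gives the next term.

133231332321332321321313323132133232131332313323213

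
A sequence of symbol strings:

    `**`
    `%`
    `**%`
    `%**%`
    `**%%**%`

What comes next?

This is a Fibonacci-style word recurrence s(k) = s(k−2)·s(k−1): e.g. **·% = **%.
The next term joins %**% and **%%**%.

%**%**%%**%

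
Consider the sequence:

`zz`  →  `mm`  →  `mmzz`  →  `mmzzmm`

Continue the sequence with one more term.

From term 3 onward, concatenate the last term with the second-to-last: mm·zz = mmzz, mmzz·mm = mmzzmm, …
Continuing: mmzzmm · mmzz gives term 5.

mmzzmmmmzz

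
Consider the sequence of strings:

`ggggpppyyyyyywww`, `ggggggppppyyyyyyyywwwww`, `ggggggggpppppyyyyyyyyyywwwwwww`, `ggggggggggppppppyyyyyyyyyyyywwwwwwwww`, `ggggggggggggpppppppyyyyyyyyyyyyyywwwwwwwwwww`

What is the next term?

The n-th term is 2n g's then n+1 p's then 2n+2 y's then 2n-1 w's, where the shown terms are n = 2, 3, 4, 5, 6.
For the next term, n = 7, so the run lengths are 14, 8, 16, 13.

ggggggggggggggppppppppyyyyyyyyyyyyyyyywwwwwwwwwwwww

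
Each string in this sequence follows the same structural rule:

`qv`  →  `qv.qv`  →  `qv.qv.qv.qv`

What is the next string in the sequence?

qv.qv.qv.qv.qv.qv.qv.qv

s(k+1) = s(k)·.·s(k) — each term doubles the last with '.' between the halves.
One more doubling of qv.qv.qv.qv gives the answer.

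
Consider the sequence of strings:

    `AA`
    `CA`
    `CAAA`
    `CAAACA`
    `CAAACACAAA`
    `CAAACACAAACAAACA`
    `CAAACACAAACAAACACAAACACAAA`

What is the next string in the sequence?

CAAACACAAACAAACACAAACACAAACAAACACAAACAAACA

This is a Fibonacci-style word recurrence s(k) = s(k−1)·s(k−2): e.g. CA·AA = CAAA.
So term 8 is CAAACACAAACAAACACAAACACAAA·CAAACACAAACAAACA.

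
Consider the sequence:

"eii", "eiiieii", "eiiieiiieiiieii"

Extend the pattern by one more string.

eiiieiiieiiieiiieiiieiiieiiieii

Every step duplicates the string with 'i' between the halves.
So the next term is two copies of eiiieiiieiiieii with 'i' between the halves.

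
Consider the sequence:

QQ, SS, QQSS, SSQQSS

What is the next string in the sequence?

QQSSSSQQSS

Each term (from the third on) is the two preceding terms concatenated in order: term 3 = QQ·SS = QQSS.
So term 5 is QQSS·SSQQSS.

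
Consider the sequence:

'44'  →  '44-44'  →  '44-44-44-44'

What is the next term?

s(k+1) = s(k)·-·s(k) — each term doubles the last with '-' between the halves.
So the next term is two copies of 44-44-44-44 with '-' between the halves.

44-44-44-44-44-44-44-44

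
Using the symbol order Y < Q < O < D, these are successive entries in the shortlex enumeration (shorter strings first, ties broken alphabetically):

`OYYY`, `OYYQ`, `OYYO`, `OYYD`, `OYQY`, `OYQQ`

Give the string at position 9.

OYOY

Advancing 3 positions from OYQQ through OYQQ → OYQO → OYQD reaches term 9.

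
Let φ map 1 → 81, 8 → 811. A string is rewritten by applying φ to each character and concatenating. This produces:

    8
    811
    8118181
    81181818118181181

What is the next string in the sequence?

81181818118181181811818181181811818181181

Replace each of the 17 characters of 81181818118181181 in place — 811 81 81 811 81 811 81 811 81 81 811 81 811 81 81 811 81 — and concatenate.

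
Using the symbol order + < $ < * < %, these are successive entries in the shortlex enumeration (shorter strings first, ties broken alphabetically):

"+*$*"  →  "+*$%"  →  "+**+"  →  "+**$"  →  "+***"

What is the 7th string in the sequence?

Continuing the enumeration 2 steps past +***: +*** → +**% → (answer).

+*%+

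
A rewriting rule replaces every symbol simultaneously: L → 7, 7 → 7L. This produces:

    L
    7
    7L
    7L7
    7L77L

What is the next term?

7L77L7L7

Expanding 7L77L: 7→7L, L→7, 7→7L, 7→7L, L→7. Concatenated: 7L 7 7L 7L 7.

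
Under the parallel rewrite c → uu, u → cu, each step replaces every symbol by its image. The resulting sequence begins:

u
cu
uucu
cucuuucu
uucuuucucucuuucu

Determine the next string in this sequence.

Applying the rule to each of the 16 symbols of uucuuucucucuuucu gives the pieces cu cu uu cu cu cu uu cu uu cu uu cu cu cu uu cu, which concatenate to the answer.

cucuuucucucuuucuuucuuucucucuuucu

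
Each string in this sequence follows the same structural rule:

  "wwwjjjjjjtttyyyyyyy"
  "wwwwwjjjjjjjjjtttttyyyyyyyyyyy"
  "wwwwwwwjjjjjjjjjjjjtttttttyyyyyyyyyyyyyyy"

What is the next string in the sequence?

wwwwwwwwwjjjjjjjjjjjjjjjtttttttttyyyyyyyyyyyyyyyyyyy

Term n consists of 2n-1 w's, followed by 3n j's, followed by 2n-1 t's, followed by 4n-1 y's, where the shown terms are n = 2, 3, 4.
Setting n = 5 gives 9, 15, 9, 19 characters in each block.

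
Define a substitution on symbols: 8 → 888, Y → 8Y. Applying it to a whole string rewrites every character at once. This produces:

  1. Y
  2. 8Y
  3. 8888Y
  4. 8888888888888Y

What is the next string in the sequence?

Applying the rule to each of the 14 symbols of 8888888888888Y gives the pieces 888 888 888 888 888 888 888 888 888 888 888 888 888 8Y, which concatenate to the answer.

8888888888888888888888888888888888888888Y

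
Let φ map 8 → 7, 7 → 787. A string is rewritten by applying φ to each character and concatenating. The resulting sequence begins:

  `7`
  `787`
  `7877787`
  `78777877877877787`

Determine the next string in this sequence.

Replace each of the 17 characters of 78777877877877787 in place — 787 7 787 787 787 7 787 787 7 787 787 7 787 787 787 7 787 — and concatenate.

78777877877877787787778778777877877877787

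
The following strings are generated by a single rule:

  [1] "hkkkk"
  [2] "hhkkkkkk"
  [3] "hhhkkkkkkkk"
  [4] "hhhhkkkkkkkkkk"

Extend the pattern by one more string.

Reading off run lengths: h runs 1, 2, 3, 4; k runs 4, 6, 8, 10 — each is linear in n, where the shown terms are n = 2, 3, 4, 5.
For the next term, n = 6, so the run lengths are 5, 12.

hhhhhkkkkkkkkkkkk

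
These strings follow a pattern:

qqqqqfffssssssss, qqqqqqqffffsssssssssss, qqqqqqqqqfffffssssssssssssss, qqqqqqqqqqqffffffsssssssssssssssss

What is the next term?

qqqqqqqqqqqqqfffffffssssssssssssssssssss

Reading off run lengths: q runs 5, 7, 9, 11; f runs 3, 4, 5, 6; s runs 8, 11, 14, 17 — each is linear in n, where the shown terms are n = 2, 3, 4, 5.
At n = 6 the blocks have lengths 13, 7, 20.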